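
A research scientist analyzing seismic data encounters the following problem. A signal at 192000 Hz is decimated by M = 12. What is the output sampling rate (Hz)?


Decimation reduces the sample rate:
fs_out = fs_in / M
       = 192000 / 12
       = 16000.0 Hz

16000.0 Hz


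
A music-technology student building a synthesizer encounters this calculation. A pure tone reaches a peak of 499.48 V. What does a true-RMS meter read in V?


RMS voltage for a sinusoidal waveform:
V_rms = V_peak / sqrt(2)
      = 499.48 / 1.414214
      = 353.186 V

353.186 V


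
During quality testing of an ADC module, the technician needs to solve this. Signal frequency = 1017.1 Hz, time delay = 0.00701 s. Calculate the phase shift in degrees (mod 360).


Phase shift from frequency and time delay:
phi = 360 * f * t_delay
    = 360 * 1017.1 * 0.00701
    = 2566.75 degrees
    mod 360 = 46.75 degrees

46.75 degrees


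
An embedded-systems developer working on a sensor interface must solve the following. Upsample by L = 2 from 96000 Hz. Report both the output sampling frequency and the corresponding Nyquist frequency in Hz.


Step 1 — output sample rate after interpolation by L:
fs_out = L * fs_in = 2 * 96000 = 192000 Hz

Step 2 — Nyquist frequency of the output stream:
f_Nyq = fs_out / 2 = 192000 / 2 = 96000.0 Hz

fs_out = 192000 Hz; f_Nyquist = 96000.0 Hz


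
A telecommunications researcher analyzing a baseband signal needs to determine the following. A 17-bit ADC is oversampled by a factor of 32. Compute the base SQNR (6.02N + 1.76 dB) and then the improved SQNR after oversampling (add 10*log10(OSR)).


Step 1 — baseline SQNR at Nyquist:
SQNR_base = 6.02*N + 1.76
          = 6.02*17 + 1.76
          = 104.1 dB

Step 2 — oversampling processing gain:
G = 10*log10(OSR) = 10*log10(32) = 15.05 dB

Step 3 — total:
SQNR_total = 104.1 + 15.05 = 119.15 dB

Base SQNR = 104.1 dB; oversampled SQNR = 119.15 dB


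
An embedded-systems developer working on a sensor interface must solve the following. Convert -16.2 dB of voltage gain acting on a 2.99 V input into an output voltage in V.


Output voltage from dB gain:
V_out = V_in * 10^(gain_dB / 20)
      = 2.99 * 10^(-16.2 / 20)
      = 2.99 * 0.154882
      = 0.4631 V

0.4631 V


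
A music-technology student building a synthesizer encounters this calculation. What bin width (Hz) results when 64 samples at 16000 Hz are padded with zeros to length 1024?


Frequency resolution after zero-padding:
N_padded = 64 * 16 = 1024
df = fs / N_padded
   = 16000 / 1024
   = 15.625 Hz

15.625 Hz


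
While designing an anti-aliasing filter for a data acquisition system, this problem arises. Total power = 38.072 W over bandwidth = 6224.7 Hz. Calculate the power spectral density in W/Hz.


Power spectral density:
PSD = P / BW
    = 38.072 / 6224.7
    = 0.00611628 W/Hz

0.00611628 W/Hz


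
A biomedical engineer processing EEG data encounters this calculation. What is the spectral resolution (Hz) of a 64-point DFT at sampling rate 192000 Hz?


DFT frequency resolution:
df = fs / N
   = 192000 / 64
   = 3000.0 Hz

3000.0 Hz


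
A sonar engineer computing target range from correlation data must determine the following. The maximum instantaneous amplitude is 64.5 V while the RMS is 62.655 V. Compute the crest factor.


Crest factor is the ratio of peak to RMS:
CF = V_peak / V_rms
   = 64.5 / 62.655
   = 1.0294

1.0294


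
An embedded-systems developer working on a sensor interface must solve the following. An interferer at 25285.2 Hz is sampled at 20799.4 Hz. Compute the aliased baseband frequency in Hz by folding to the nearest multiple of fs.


Compute the nearest integer multiple of fs to the signal:
n = round(25285.2 / 20799.4) = 1
f_alias = |25285.2 - 1 * 20799.4|
        = |25285.2 - 20799.4|
        = 4485.8 Hz

4485.8


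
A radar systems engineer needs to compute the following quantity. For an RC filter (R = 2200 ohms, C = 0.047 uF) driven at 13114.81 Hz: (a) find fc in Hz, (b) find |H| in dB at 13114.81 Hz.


Step 1 — cutoff frequency:
fc = 1 / (2*pi*R*C)
C = 0.047 uF = 4.7e-08 F
fc = 1 / (2*pi*2200*4.7e-08)
   = 1539.216 Hz

Step 2 — magnitude at f = 13114.81 Hz:
|H(f)| = 1 / sqrt(1 + (f/fc)^2)
f/fc = 13114.81 / 1539.216 = 8.520448
|H| = 1 / sqrt(1 + 72.598034) = 0.1165647
|H|_dB = 20*log10(0.1165647) = -18.67 dB

fc = 1539.216 Hz; |H(13114.81 Hz)| = -18.67 dB


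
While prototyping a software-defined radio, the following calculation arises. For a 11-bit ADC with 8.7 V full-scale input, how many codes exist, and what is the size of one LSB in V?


Step 1 — number of quantization levels:
L = 2^N = 2^11 = 2048

Step 2 — LSB step size:
delta = Vfs / L
      = 8.7 / 2048
      = 0.00424805 V

Levels = 2048; step size = 0.00424805 V


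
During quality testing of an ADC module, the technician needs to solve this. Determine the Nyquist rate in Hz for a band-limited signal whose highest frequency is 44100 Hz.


The Nyquist rate is twice the maximum frequency component.
fs_min = 2 * fmax
      = 2 * 44100
      = 88200 Hz

88200


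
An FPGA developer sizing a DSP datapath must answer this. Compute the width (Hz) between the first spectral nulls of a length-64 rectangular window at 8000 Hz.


Main lobe width for a rectangular window:
Width = 2 * fs / N
      = 2 * 8000 / 64
      = 16000 / 64
      = 250.0 Hz

250.0 Hz


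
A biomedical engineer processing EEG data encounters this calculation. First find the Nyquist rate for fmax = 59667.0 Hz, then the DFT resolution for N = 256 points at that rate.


Step 1 — Nyquist sampling rate:
fs = 2 * fmax = 2 * 59667.0 = 119334.0 Hz

Step 2 — DFT bin spacing:
df = fs / N = 119334.0 / 256 = 466.1484 Hz

466.1484 Hz


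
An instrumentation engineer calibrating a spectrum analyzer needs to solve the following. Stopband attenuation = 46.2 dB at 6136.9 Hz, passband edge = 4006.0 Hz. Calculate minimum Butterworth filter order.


Butterworth filter order formula:
n = log10(10^(A/10) - 1) / (2 * log10(f_stop/f_pass))
10^(46.2/10) - 1 = 41685.9383
f_stop/f_pass = 6136.9 / 4006.0 = 1.5319
n = 12.4704 -> ceil = 13

13


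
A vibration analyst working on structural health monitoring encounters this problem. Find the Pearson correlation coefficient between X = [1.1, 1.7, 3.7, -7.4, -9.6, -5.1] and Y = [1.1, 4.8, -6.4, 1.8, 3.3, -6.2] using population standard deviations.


Pearson correlation coefficient (population):
r = cov(X,Y) / (std(X) * std(Y))
Mean X = -2.6, Mean Y = -0.2667
Cov(X,Y) = -5.308333
Std(X) = 5.002666, Std(Y) = 4.422543
r = -0.2399

-0.2399


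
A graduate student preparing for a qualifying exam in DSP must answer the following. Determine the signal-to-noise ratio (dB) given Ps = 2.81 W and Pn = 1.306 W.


SNR in decibels:
SNR = 10 * log10(Ps / Pn)
    = 10 * log10(2.81 / 1.306)
    = 10 * log10(2.1516)
    = 10 * 0.3328
    = 3.33 dB

3.33 dB


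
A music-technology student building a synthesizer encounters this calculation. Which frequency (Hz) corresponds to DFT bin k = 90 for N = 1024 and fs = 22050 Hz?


Frequency of DFT bin k:
f_k = k * fs / N
    = 90 * 22050 / 1024
    = 1984500 / 1024
    = 1937.988 Hz

1937.988 Hz


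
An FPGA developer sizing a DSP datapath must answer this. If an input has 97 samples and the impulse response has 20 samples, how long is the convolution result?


Linear convolution output length:
L = N + M - 1
  = 97 + 20 - 1
  = 116 samples

116


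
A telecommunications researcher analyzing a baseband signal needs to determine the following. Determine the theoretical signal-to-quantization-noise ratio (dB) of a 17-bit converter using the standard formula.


Theoretical SNR for a full-scale sinusoid:
SNR = 6.02 * N + 1.76
    = 6.02 * 17 + 1.76
    = 102.34 + 1.76
    = 104.1 dB

104.1 dB


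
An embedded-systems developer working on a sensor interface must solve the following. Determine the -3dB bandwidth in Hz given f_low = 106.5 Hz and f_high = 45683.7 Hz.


Bandwidth is the difference of -3dB frequencies:
BW = f_high - f_low
   = 45683.7 - 106.5
   = 45577.2 Hz

45577.2 Hz


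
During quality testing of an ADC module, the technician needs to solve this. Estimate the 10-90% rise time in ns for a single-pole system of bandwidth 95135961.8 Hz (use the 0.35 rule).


Rise time from bandwidth relationship:
tr = 0.35 / BW
   = 0.35 / 95135961.8
   = 3.678945305e-09 s
   = 3.6789 ns

3.6789 ns


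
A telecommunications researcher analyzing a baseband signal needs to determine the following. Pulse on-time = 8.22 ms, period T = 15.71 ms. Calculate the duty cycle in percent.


Duty cycle as a percentage:
DC = (t_on / T) * 100
   = (8.22 / 15.71) * 100
   = 0.523234 * 100
   = 52.32 %

52.32 %


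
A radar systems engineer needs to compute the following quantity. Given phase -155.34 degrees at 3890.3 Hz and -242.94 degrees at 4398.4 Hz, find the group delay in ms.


Group delay from phase difference:
tau = -d(phi)/d(omega)
d(phi) = -87.6 deg = -1.528908 rad
d(omega) = 2*pi*(4398.4 - 3890.3) = 3192.4865 rad/s
tau = -(-1.528908) / 3192.4865
    = 0.4789 ms

0.4789 ms


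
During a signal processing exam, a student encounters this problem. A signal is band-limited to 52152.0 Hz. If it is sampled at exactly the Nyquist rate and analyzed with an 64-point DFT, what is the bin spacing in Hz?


Step 1 — Nyquist sampling rate:
fs = 2 * fmax = 2 * 52152.0 = 104304.0 Hz

Step 2 — DFT bin spacing:
df = fs / N = 104304.0 / 64 = 1629.75 Hz

1629.75 Hz


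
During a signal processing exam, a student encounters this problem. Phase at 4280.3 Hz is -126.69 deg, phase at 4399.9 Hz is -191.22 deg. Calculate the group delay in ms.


Group delay from phase difference:
tau = -d(phi)/d(omega)
d(phi) = -64.53 deg = -1.126261 rad
d(omega) = 2*pi*(4399.9 - 4280.3) = 751.469 rad/s
tau = -(-1.126261) / 751.469
    = 1.4987 ms

1.4987 ms


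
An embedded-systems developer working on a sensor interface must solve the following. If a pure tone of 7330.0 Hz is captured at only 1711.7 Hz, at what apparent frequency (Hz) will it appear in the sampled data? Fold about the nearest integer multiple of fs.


Compute the nearest integer multiple of fs to the signal:
n = round(7330.0 / 1711.7) = 4
f_alias = |7330.0 - 4 * 1711.7|
        = |7330.0 - 6846.8|
        = 483.2 Hz

483.2


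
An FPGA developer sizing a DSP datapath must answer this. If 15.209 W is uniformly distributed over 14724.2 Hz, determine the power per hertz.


Power spectral density:
PSD = P / BW
    = 15.209 / 14724.2
    = 0.00103293 W/Hz

0.00103293 W/Hz


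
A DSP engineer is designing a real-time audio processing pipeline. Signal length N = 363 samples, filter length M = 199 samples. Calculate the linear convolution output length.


Linear convolution output length:
L = N + M - 1
  = 363 + 199 - 1
  = 561 samples

561


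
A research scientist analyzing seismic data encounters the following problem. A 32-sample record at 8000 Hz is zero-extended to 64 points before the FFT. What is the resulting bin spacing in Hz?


Frequency resolution after zero-padding:
N_padded = 32 * 2 = 64
df = fs / N_padded
   = 8000 / 64
   = 125.0 Hz

125.0 Hz


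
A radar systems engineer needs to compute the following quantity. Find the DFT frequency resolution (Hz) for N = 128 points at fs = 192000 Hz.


DFT frequency resolution:
df = fs / N
   = 192000 / 128
   = 1500.0 Hz

1500.0 Hz


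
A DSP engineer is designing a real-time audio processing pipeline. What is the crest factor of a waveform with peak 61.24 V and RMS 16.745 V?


Crest factor is the ratio of peak to RMS:
CF = V_peak / V_rms
   = 61.24 / 16.745
   = 3.6572

3.6572


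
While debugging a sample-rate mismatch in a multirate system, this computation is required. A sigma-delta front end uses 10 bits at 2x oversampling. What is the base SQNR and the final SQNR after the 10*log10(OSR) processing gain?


Step 1 — baseline SQNR at Nyquist:
SQNR_base = 6.02*N + 1.76
          = 6.02*10 + 1.76
          = 61.96 dB

Step 2 — oversampling processing gain:
G = 10*log10(OSR) = 10*log10(2) = 3.01 dB

Step 3 — total:
SQNR_total = 61.96 + 3.01 = 64.97 dB

Base SQNR = 61.96 dB; oversampled SQNR = 64.97 dB


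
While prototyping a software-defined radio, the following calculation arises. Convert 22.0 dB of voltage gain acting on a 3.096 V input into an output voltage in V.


Output voltage from dB gain:
V_out = V_in * 10^(gain_dB / 20)
      = 3.096 * 10^(22.0 / 20)
      = 3.096 * 12.589254
      = 38.9763 V

38.9763 V


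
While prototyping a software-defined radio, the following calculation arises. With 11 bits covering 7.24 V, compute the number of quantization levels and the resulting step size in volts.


Step 1 — number of quantization levels:
L = 2^N = 2^11 = 2048

Step 2 — LSB step size:
delta = Vfs / L
      = 7.24 / 2048
      = 0.00353516 V

Levels = 2048; step size = 0.00353516 V


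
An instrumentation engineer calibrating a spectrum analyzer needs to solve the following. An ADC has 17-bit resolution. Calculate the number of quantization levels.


Number of quantization levels = 2^N
= 2^17
= 131072

131072


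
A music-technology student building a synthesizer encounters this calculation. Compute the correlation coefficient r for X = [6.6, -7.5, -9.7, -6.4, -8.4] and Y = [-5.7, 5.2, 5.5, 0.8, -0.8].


Pearson correlation coefficient (population):
r = cov(X,Y) / (std(X) * std(Y))
Mean X = -5.08, Mean Y = 1.0
Cov(X,Y) = -20.594
Std(X) = 5.939495, Std(Y) = 4.148735
r = -0.8357

-0.8357


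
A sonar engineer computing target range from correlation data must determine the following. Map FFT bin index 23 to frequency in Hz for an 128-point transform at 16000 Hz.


Frequency of DFT bin k:
f_k = k * fs / N
    = 23 * 16000 / 128
    = 368000 / 128
    = 2875.0 Hz

2875.0 Hz


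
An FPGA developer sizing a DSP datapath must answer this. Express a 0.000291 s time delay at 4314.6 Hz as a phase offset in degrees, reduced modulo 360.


Phase shift from frequency and time delay:
phi = 360 * f * t_delay
    = 360 * 4314.6 * 0.000291
    = 452.0 degrees
    mod 360 = 92.0 degrees

92.0 degrees


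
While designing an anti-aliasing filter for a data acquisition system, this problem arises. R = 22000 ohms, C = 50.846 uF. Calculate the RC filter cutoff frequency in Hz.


Cutoff frequency of a first-order RC filter:
fc = 1 / (2 * pi * R * C)
C = 50.846 uF = 5.0846e-05 F
fc = 1 / (2 * pi * 22000 * 5.0846e-05)
   = 1 / 7.0284464828348
   = 0.142279 Hz

0.142279 Hz


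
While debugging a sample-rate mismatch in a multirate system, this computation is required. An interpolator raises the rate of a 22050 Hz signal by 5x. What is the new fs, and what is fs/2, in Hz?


Step 1 — output sample rate after interpolation by L:
fs_out = L * fs_in = 5 * 22050 = 110250 Hz

Step 2 — Nyquist frequency of the output stream:
f_Nyq = fs_out / 2 = 110250 / 2 = 55125.0 Hz

fs_out = 110250 Hz; f_Nyquist = 55125.0 Hz


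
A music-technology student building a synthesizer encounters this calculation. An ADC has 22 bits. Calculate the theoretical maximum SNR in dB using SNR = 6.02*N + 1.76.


Theoretical SNR for a full-scale sinusoid:
SNR = 6.02 * N + 1.76
    = 6.02 * 22 + 1.76
    = 132.44 + 1.76
    = 134.2 dB

134.2 dB


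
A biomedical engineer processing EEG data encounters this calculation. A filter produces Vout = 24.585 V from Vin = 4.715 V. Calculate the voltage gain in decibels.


Voltage gain in dB:
G = 20 * log10(Vout / Vin)
  = 20 * log10(24.585 / 4.715)
  = 20 * log10(5.21421)
  = 20 * 0.717189
  = 14.34 dB

14.34 dB


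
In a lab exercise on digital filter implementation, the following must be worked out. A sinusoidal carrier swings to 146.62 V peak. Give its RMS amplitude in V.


RMS voltage for a sinusoidal waveform:
V_rms = V_peak / sqrt(2)
      = 146.62 / 1.414214
      = 103.676 V

103.676 V


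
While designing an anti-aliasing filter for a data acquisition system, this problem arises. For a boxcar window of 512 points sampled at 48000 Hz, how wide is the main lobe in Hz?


Main lobe width for a rectangular window:
Width = 2 * fs / N
      = 2 * 48000 / 512
      = 96000 / 512
      = 187.5 Hz

187.5 Hz


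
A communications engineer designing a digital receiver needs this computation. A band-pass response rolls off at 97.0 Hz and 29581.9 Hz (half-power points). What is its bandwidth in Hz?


Bandwidth is the difference of -3dB frequencies:
BW = f_high - f_low
   = 29581.9 - 97.0
   = 29484.9 Hz

29484.9 Hz


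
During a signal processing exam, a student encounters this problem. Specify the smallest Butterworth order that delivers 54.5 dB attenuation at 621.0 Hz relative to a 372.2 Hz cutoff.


Butterworth filter order formula:
n = log10(10^(A/10) - 1) / (2 * log10(f_stop/f_pass))
10^(54.5/10) - 1 = 281837.2931
f_stop/f_pass = 621.0 / 372.2 = 1.6685
n = 12.2574 -> ceil = 13

13


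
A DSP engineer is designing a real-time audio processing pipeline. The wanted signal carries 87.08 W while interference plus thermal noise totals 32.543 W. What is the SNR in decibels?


SNR in decibels:
SNR = 10 * log10(Ps / Pn)
    = 10 * log10(87.08 / 32.543)
    = 10 * log10(2.6758)
    = 10 * 0.4275
    = 4.27 dB

4.27 dB


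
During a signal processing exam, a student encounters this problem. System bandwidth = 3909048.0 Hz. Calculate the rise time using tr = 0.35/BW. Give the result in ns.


Rise time from bandwidth relationship:
tr = 0.35 / BW
   = 0.35 / 3909048.0
   = 8.953586653e-08 s
   = 89.5359 ns

89.5359 ns


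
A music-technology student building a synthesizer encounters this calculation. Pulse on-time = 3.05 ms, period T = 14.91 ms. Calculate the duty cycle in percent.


Duty cycle as a percentage:
DC = (t_on / T) * 100
   = (3.05 / 14.91) * 100
   = 0.204561 * 100
   = 20.46 %

20.46 %


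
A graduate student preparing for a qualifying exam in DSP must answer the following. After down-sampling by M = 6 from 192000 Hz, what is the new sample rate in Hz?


Decimation reduces the sample rate:
fs_out = fs_in / M
       = 192000 / 6
       = 32000.0 Hz

32000.0 Hz


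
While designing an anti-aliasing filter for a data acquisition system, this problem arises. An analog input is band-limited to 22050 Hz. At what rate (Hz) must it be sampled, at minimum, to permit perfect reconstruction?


The Nyquist rate is twice the maximum frequency component.
fs_min = 2 * fmax
      = 2 * 22050
      = 44100 Hz

44100


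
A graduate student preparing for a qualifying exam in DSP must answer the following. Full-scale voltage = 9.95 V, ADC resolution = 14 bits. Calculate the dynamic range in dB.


Dynamic range from full-scale to LSB:
V_min = V_max / 2^bits = 9.95 / 2^14
DR = 20 * log10(V_max / V_min)
   = 20 * log10(2^14)
   = 20 * 14 * log10(2)
   = 84.29 dB

84.29 dB


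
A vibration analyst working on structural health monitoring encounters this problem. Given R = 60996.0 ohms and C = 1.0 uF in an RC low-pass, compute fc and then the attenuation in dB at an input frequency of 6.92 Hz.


Step 1 — cutoff frequency:
fc = 1 / (2*pi*R*C)
C = 1.0 uF = 1e-06 F
fc = 1 / (2*pi*60996.0*1e-06)
   = 2.60927 Hz

Step 2 — magnitude at f = 6.92 Hz:
|H(f)| = 1 / sqrt(1 + (f/fc)^2)
f/fc = 6.92 / 2.60927 = 2.652083
|H| = 1 / sqrt(1 + 7.033544) = 0.3528145
|H|_dB = 20*log10(0.3528145) = -9.05 dB

fc = 2.60927 Hz; |H(6.92 Hz)| = -9.05 dB


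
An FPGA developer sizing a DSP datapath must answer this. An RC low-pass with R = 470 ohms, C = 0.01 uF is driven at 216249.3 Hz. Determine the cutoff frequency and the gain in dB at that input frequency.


Step 1 — cutoff frequency:
fc = 1 / (2*pi*R*C)
C = 0.01 uF = 1e-08 F
fc = 1 / (2*pi*470*1e-08)
   = 33862.754 Hz

Step 2 — magnitude at f = 216249.3 Hz:
|H(f)| = 1 / sqrt(1 + (f/fc)^2)
f/fc = 216249.3 / 33862.754 = 6.386052
|H| = 1 / sqrt(1 + 40.78166) = 0.154706
|H|_dB = 20*log10(0.154706) = -16.21 dB

fc = 33862.754 Hz; |H(216249.3 Hz)| = -16.21 dB


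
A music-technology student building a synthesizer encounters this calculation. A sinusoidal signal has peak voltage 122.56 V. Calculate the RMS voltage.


RMS voltage for a sinusoidal waveform:
V_rms = V_peak / sqrt(2)
      = 122.56 / 1.414214
      = 86.663 V

86.663 V


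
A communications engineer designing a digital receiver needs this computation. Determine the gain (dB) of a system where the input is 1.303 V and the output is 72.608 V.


Voltage gain in dB:
G = 20 * log10(Vout / Vin)
  = 20 * log10(72.608 / 1.303)
  = 20 * log10(55.723715)
  = 20 * 1.74604
  = 34.92 dB

34.92 dB


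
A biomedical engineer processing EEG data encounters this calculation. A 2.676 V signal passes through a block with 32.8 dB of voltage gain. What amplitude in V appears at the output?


Output voltage from dB gain:
V_out = V_in * 10^(gain_dB / 20)
      = 2.676 * 10^(32.8 / 20)
      = 2.676 * 43.651583
      = 116.8116 V

116.8116 V


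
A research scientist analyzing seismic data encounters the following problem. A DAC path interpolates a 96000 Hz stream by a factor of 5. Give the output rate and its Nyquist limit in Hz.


Step 1 — output sample rate after interpolation by L:
fs_out = L * fs_in = 5 * 96000 = 480000 Hz

Step 2 — Nyquist frequency of the output stream:
f_Nyq = fs_out / 2 = 480000 / 2 = 240000.0 Hz

fs_out = 480000 Hz; f_Nyquist = 240000.0 Hz


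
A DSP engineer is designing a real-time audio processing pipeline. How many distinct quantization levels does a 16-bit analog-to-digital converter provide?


Number of quantization levels = 2^N
= 2^16
= 65536

65536


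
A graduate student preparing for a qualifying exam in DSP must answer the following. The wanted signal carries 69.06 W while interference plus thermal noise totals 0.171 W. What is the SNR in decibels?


SNR in decibels:
SNR = 10 * log10(Ps / Pn)
    = 10 * log10(69.06 / 0.171)
    = 10 * log10(403.8596)
    = 10 * 2.6062
    = 26.06 dB

26.06 dB


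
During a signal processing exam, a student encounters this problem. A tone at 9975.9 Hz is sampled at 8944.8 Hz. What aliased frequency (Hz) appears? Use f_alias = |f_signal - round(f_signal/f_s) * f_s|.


Compute the nearest integer multiple of fs to the signal:
n = round(9975.9 / 8944.8) = 1
f_alias = |9975.9 - 1 * 8944.8|
        = |9975.9 - 8944.8|
        = 1031.1 Hz

1031.1


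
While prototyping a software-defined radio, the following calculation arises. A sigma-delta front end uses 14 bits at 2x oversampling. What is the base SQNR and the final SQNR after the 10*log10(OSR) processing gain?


Step 1 — baseline SQNR at Nyquist:
SQNR_base = 6.02*N + 1.76
          = 6.02*14 + 1.76
          = 86.04 dB

Step 2 — oversampling processing gain:
G = 10*log10(OSR) = 10*log10(2) = 3.01 dB

Step 3 — total:
SQNR_total = 86.04 + 3.01 = 89.05 dB

Base SQNR = 86.04 dB; oversampled SQNR = 89.05 dB


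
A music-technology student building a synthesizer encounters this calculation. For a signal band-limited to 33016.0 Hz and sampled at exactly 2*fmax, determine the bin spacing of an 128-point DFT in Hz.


Step 1 — Nyquist sampling rate:
fs = 2 * fmax = 2 * 33016.0 = 66032.0 Hz

Step 2 — DFT bin spacing:
df = fs / N = 66032.0 / 128 = 515.875 Hz

515.875 Hz


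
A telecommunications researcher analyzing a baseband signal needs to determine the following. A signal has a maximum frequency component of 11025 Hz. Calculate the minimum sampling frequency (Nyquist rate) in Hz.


The Nyquist rate is twice the maximum frequency component.
fs_min = 2 * fmax
      = 2 * 11025
      = 22050 Hz

22050


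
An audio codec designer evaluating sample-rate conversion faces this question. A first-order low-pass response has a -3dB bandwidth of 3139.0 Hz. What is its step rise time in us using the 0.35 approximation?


Rise time from bandwidth relationship:
tr = 0.35 / BW
   = 0.35 / 3139.0
   = 0.0001115004779 s
   = 111.5005 us

111.5005 us


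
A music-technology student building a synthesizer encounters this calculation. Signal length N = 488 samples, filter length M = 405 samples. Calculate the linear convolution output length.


Linear convolution output length:
L = N + M - 1
  = 488 + 405 - 1
  = 892 samples

892


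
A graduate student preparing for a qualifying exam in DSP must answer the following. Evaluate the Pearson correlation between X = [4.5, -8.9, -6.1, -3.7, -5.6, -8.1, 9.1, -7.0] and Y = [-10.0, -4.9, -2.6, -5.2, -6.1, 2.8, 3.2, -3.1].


Pearson correlation coefficient (population):
r = cov(X,Y) / (std(X) * std(Y))
Mean X = -3.225, Mean Y = -3.2375
Cov(X,Y) = 1.560313
Std(X) = 6.082095, Std(Y) = 4.166215
r = 0.0616

0.0616


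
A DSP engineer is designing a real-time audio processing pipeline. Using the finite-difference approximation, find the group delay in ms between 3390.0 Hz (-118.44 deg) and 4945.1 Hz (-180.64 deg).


Group delay from phase difference:
tau = -d(phi)/d(omega)
d(phi) = -62.2 deg = -1.085595 rad
d(omega) = 2*pi*(4945.1 - 3390.0) = 9770.9815 rad/s
tau = -(-1.085595) / 9770.9815
    = 0.1111 ms

0.1111 ms


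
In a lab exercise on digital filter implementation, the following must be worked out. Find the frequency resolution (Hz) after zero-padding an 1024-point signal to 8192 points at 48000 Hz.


Frequency resolution after zero-padding:
N_padded = 1024 * 8 = 8192
df = fs / N_padded
   = 48000 / 8192
   = 5.8594 Hz

5.8594 Hz


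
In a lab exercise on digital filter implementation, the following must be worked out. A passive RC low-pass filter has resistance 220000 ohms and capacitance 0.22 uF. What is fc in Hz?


Cutoff frequency of a first-order RC filter:
fc = 1 / (2 * pi * R * C)
C = 0.22 uF = 2.2e-07 F
fc = 1 / (2 * pi * 220000 * 2.2e-07)
   = 1 / 0.30410616886749
   = 3.288325 Hz

3.288325 Hz


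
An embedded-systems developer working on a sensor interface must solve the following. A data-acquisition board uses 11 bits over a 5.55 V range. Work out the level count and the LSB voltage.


Step 1 — number of quantization levels:
L = 2^N = 2^11 = 2048

Step 2 — LSB step size:
delta = Vfs / L
      = 5.55 / 2048
      = 0.00270996 V

Levels = 2048; step size = 0.00270996 V


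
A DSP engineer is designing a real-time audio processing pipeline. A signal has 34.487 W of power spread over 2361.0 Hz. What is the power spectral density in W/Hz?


Power spectral density:
PSD = P / BW
    = 34.487 / 2361.0
    = 0.01460695 W/Hz

0.01460695 W/Hz


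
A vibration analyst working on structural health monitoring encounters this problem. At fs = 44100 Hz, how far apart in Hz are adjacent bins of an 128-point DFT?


DFT frequency resolution:
df = fs / N
   = 44100 / 128
   = 344.5312 Hz

344.5312 Hz


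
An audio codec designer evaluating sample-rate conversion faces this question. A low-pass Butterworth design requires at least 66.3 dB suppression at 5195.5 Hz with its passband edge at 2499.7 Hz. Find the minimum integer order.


Butterworth filter order formula:
n = log10(10^(A/10) - 1) / (2 * log10(f_stop/f_pass))
10^(66.3/10) - 1 = 4265794.188
f_stop/f_pass = 5195.5 / 2499.7 = 2.0784
n = 10.4331 -> ceil = 11

11


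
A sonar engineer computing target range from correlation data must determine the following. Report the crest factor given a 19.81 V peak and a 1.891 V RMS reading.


Crest factor is the ratio of peak to RMS:
CF = V_peak / V_rms
   = 19.81 / 1.891
   = 10.4759

10.4759


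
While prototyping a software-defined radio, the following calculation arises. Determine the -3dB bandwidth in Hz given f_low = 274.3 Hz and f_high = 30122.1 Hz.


Bandwidth is the difference of -3dB frequencies:
BW = f_high - f_low
   = 30122.1 - 274.3
   = 29847.8 Hz

29847.8 Hz


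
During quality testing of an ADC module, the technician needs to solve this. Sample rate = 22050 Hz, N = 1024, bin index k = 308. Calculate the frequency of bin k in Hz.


Frequency of DFT bin k:
f_k = k * fs / N
    = 308 * 22050 / 1024
    = 6791400 / 1024
    = 6632.227 Hz

6632.227 Hz


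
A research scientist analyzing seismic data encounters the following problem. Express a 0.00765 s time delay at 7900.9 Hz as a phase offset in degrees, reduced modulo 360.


Phase shift from frequency and time delay:
phi = 360 * f * t_delay
    = 360 * 7900.9 * 0.00765
    = 21759.08 degrees
    mod 360 = 159.08 degrees

159.08 degrees


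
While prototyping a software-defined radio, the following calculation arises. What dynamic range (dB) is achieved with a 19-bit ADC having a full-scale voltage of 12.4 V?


Dynamic range from full-scale to LSB:
V_min = V_max / 2^bits = 12.4 / 2^19
DR = 20 * log10(V_max / V_min)
   = 20 * log10(2^19)
   = 20 * 19 * log10(2)
   = 114.39 dB

114.39 dB


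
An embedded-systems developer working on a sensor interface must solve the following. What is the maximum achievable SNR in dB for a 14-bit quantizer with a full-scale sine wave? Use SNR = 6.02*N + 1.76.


Theoretical SNR for a full-scale sinusoid:
SNR = 6.02 * N + 1.76
    = 6.02 * 14 + 1.76
    = 84.28 + 1.76
    = 86.04 dB

86.04 dB


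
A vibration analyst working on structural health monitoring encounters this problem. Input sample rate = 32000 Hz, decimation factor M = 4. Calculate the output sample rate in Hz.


Decimation reduces the sample rate:
fs_out = fs_in / M
       = 32000 / 4
       = 8000.0 Hz

8000.0 Hz


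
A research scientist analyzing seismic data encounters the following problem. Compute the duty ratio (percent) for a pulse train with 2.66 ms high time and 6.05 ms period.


Duty cycle as a percentage:
DC = (t_on / T) * 100
   = (2.66 / 6.05) * 100
   = 0.439669 * 100
   = 43.97 %

43.97 %


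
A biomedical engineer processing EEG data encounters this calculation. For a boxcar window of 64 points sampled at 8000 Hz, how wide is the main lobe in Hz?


Main lobe width for a rectangular window:
Width = 2 * fs / N
      = 2 * 8000 / 64
      = 16000 / 64
      = 250.0 Hz

250.0 Hz


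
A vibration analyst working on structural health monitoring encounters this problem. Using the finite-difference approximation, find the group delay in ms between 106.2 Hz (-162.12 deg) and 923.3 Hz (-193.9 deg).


Group delay from phase difference:
tau = -d(phi)/d(omega)
d(phi) = -31.78 deg = -0.554666 rad
d(omega) = 2*pi*(923.3 - 106.2) = 5133.9907 rad/s
tau = -(-0.554666) / 5133.9907
    = 0.108 ms

0.108 ms


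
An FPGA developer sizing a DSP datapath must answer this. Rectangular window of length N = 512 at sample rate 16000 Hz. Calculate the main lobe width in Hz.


Main lobe width for a rectangular window:
Width = 2 * fs / N
      = 2 * 16000 / 512
      = 32000 / 512
      = 62.5 Hz

62.5 Hz


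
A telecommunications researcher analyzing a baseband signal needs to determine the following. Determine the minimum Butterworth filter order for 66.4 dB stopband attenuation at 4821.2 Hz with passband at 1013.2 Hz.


Butterworth filter order formula:
n = log10(10^(A/10) - 1) / (2 * log10(f_stop/f_pass))
10^(66.4/10) - 1 = 4365157.3224
f_stop/f_pass = 4821.2 / 1013.2 = 4.7584
n = 4.9007 -> ceil = 5

5


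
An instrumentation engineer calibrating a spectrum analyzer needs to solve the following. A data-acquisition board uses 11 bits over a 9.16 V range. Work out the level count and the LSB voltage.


Step 1 — number of quantization levels:
L = 2^N = 2^11 = 2048

Step 2 — LSB step size:
delta = Vfs / L
      = 9.16 / 2048
      = 0.00447266 V

Levels = 2048; step size = 0.00447266 V


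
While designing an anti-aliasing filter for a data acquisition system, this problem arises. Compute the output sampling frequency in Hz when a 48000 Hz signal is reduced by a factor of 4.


Decimation reduces the sample rate:
fs_out = fs_in / M
       = 48000 / 4
       = 12000.0 Hz

12000.0 Hz


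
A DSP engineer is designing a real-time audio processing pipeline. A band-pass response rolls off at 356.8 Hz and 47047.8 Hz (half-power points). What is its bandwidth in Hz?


Bandwidth is the difference of -3dB frequencies:
BW = f_high - f_low
   = 47047.8 - 356.8
   = 46691.0 Hz

46691.0 Hz


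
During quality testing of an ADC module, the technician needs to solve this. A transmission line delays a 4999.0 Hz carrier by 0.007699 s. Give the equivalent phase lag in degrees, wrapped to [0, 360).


Phase shift from frequency and time delay:
phi = 360 * f * t_delay
    = 360 * 4999.0 * 0.007699
    = 13855.43 degrees
    mod 360 = 175.43 degrees

175.43 degrees


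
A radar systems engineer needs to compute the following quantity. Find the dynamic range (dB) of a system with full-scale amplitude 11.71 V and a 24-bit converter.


Dynamic range from full-scale to LSB:
V_min = V_max / 2^bits = 11.71 / 2^24
DR = 20 * log10(V_max / V_min)
   = 20 * log10(2^24)
   = 20 * 24 * log10(2)
   = 144.49 dB

144.49 dB


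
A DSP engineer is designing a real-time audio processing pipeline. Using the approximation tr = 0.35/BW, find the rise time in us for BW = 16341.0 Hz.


Rise time from bandwidth relationship:
tr = 0.35 / BW
   = 0.35 / 16341.0
   = 2.141851784e-05 s
   = 21.4185 us

21.4185 us


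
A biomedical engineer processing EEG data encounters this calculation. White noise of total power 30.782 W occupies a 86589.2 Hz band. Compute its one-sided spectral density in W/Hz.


Power spectral density:
PSD = P / BW
    = 30.782 / 86589.2
    = 0.00035549 W/Hz

0.00035549 W/Hz


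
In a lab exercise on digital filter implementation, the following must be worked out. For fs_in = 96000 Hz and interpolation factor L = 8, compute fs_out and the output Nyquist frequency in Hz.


Step 1 — output sample rate after interpolation by L:
fs_out = L * fs_in = 8 * 96000 = 768000 Hz

Step 2 — Nyquist frequency of the output stream:
f_Nyq = fs_out / 2 = 768000 / 2 = 384000.0 Hz

fs_out = 768000 Hz; f_Nyquist = 384000.0 Hz


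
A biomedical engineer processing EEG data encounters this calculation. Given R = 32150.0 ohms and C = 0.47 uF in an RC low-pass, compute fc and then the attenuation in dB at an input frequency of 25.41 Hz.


Step 1 — cutoff frequency:
fc = 1 / (2*pi*R*C)
C = 0.47 uF = 4.7e-07 F
fc = 1 / (2*pi*32150.0*4.7e-07)
   = 10.5327 Hz

Step 2 — magnitude at f = 25.41 Hz:
|H(f)| = 1 / sqrt(1 + (f/fc)^2)
f/fc = 25.41 / 10.5327 = 2.412487
|H| = 1 / sqrt(1 + 5.820094) = 0.3829172
|H|_dB = 20*log10(0.3829172) = -8.34 dB

fc = 10.5327 Hz; |H(25.41 Hz)| = -8.34 dB


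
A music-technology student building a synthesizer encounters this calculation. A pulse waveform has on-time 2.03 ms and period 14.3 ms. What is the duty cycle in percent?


Duty cycle as a percentage:
DC = (t_on / T) * 100
   = (2.03 / 14.3) * 100
   = 0.141958 * 100
   = 14.2 %

14.2 %


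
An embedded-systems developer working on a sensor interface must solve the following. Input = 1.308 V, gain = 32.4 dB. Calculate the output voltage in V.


Output voltage from dB gain:
V_out = V_in * 10^(gain_dB / 20)
      = 1.308 * 10^(32.4 / 20)
      = 1.308 * 41.686938
      = 54.5265 V

54.5265 V


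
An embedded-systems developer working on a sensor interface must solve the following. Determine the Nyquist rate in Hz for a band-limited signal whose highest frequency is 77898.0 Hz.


The Nyquist rate is twice the maximum frequency component.
fs_min = 2 * fmax
      = 2 * 77898.0
      = 155796.0 Hz

155796.0


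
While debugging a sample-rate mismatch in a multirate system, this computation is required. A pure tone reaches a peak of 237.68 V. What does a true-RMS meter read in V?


RMS voltage for a sinusoidal waveform:
V_rms = V_peak / sqrt(2)
      = 237.68 / 1.414214
      = 168.065 V

168.065 V


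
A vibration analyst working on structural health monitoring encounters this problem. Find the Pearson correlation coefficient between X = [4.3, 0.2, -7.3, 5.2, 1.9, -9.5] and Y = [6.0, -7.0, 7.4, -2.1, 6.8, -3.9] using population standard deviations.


Pearson correlation coefficient (population):
r = cov(X,Y) / (std(X) * std(Y))
Mean X = -0.8667, Mean Y = 1.2
Cov(X,Y) = 2.611667
Std(X) = 5.600794, Std(Y) = 5.729747
r = 0.0814

0.0814


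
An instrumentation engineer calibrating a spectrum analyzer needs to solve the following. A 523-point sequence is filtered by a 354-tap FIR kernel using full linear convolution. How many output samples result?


Linear convolution output length:
L = N + M - 1
  = 523 + 354 - 1
  = 876 samples

876


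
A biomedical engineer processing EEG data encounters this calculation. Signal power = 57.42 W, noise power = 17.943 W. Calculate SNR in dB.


SNR in decibels:
SNR = 10 * log10(Ps / Pn)
    = 10 * log10(57.42 / 17.943)
    = 10 * log10(3.2001)
    = 10 * 0.5052
    = 5.05 dB

5.05 dB


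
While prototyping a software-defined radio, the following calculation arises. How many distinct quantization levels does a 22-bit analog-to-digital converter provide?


Number of quantization levels = 2^N
= 2^22
= 4194304

4194304


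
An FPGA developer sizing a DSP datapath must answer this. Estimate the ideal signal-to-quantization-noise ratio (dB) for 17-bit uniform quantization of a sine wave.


Theoretical SNR for a full-scale sinusoid:
SNR = 6.02 * N + 1.76
    = 6.02 * 17 + 1.76
    = 102.34 + 1.76
    = 104.1 dB

104.1 dB


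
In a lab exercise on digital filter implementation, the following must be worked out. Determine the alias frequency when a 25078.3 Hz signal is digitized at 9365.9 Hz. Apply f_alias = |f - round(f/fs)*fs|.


Compute the nearest integer multiple of fs to the signal:
n = round(25078.3 / 9365.9) = 3
f_alias = |25078.3 - 3 * 9365.9|
        = |25078.3 - 28097.7|
        = 3019.4 Hz

3019.4


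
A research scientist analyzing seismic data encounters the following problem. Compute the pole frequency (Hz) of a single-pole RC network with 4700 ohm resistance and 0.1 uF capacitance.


Cutoff frequency of a first-order RC filter:
fc = 1 / (2 * pi * R * C)
C = 0.1 uF = 1e-07 F
fc = 1 / (2 * pi * 4700 * 1e-07)
   = 1 / 0.0029530970943744
   = 338.627538 Hz

338.627538 Hz


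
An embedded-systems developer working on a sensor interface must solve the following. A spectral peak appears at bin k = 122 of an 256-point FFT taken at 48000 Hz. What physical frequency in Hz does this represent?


Frequency of DFT bin k:
f_k = k * fs / N
    = 122 * 48000 / 256
    = 5856000 / 256
    = 22875.0 Hz

22875.0 Hz


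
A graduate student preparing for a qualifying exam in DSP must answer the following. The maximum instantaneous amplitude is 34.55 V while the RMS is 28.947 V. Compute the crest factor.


Crest factor is the ratio of peak to RMS:
CF = V_peak / V_rms
   = 34.55 / 28.947
   = 1.1936

1.1936


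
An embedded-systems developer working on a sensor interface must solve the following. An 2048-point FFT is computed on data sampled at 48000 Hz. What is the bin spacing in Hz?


DFT frequency resolution:
df = fs / N
   = 48000 / 2048
   = 23.4375 Hz

23.4375 Hz


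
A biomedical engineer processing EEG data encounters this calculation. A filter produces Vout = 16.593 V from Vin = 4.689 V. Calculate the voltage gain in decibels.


Voltage gain in dB:
G = 20 * log10(Vout / Vin)
  = 20 * log10(16.593 / 4.689)
  = 20 * log10(3.538708)
  = 20 * 0.548845
  = 10.98 dB

10.98 dB


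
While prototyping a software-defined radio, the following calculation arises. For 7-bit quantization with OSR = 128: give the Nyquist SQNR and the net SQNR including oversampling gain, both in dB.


Step 1 — baseline SQNR at Nyquist:
SQNR_base = 6.02*N + 1.76
          = 6.02*7 + 1.76
          = 43.9 dB

Step 2 — oversampling processing gain:
G = 10*log10(OSR) = 10*log10(128) = 21.07 dB

Step 3 — total:
SQNR_total = 43.9 + 21.07 = 64.97 dB

Base SQNR = 43.9 dB; oversampled SQNR = 64.97 dB


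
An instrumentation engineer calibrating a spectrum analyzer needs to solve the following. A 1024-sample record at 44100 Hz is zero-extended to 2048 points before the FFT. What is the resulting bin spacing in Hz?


Frequency resolution after zero-padding:
N_padded = 1024 * 2 = 2048
df = fs / N_padded
   = 44100 / 2048
   = 21.5332 Hz

21.5332 Hz
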